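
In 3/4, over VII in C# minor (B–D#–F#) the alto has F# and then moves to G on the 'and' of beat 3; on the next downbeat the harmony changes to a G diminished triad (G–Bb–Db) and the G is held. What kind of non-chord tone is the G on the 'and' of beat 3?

Anticipation.

The harmony at that moment is B major triad (B, D#, F#); G is not a chord tone.
It is approached by step up from F# and then sustained as the same pitch into the next harmony.
Arriving early and becoming a chord tone when the harmony changes — an anticipation.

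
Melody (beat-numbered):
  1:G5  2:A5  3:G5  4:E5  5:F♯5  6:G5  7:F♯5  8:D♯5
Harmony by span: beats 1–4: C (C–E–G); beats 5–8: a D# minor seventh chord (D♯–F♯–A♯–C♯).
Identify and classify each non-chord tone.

The harmony at that moment is C major triad (C, E, G); A5 is not a chord tone.
It is approached by step up from G5 and left by step down to G5.
Step away and step back to the same note — a neighbor tone (upper neighbor).
The harmony at that moment is D♯ minor seventh chord (D♯, F♯, A♯, C♯); G5 is not a chord tone.
It is approached by step up from F♯5 and left by step down to F♯5.
Step away and step back to the same note — a neighbor tone (upper neighbor).

A5 (beat 2) — neighbor tone; G5 (beat 6) — neighbor tone.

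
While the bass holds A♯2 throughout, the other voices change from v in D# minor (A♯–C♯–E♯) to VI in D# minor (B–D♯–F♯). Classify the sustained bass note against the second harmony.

Pedal tone (pedal point).

The harmony at that moment is B major triad (B, D♯, F♯); A♯2 is not a chord tone.
It is held over (the same pitch as the preceding A♯2) and then sustained as the same pitch into the next harmony.
Sustained through a change of harmony — a pedal tone.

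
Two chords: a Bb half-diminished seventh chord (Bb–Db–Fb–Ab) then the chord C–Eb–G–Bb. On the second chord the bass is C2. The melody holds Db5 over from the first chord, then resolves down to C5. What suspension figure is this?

9–8 suspension.

At the second chord the bass is C2. The suspended Db5 lies a ninth above the bass; after resolving down by step to C5, the interval above the bass becomes an octave.
Suspension figures are named by those two intervals: 9–8.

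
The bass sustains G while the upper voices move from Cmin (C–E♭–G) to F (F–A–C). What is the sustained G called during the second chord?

The harmony at that moment is F major triad (F, A, C); G is not a chord tone.
It is held over (the same pitch as the preceding G) and then sustained as the same pitch into the next harmony.
Sustained through a change of harmony — a pedal tone.

Pedal tone (pedal point).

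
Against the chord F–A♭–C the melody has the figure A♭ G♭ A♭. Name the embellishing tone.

The harmony at that moment is F minor triad (F, A♭, C); G♭ is not a chord tone.
It is approached by step down from A♭ and left by step up to A♭.
Step away and step back to the same note — a neighbor tone (lower neighbor).

G♭ is a neighbor tone.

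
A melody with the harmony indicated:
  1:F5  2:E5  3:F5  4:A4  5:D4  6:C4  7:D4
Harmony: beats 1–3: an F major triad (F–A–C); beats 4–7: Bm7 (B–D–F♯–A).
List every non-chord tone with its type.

E5 (beat 2) — neighbor tone; C4 (beat 6) — neighbor tone.

The harmony at that moment is F major triad (F, A, C); E5 is not a chord tone.
It is approached by step down from F5 and left by step up to F5.
Step away and step back to the same note — a neighbor tone (lower neighbor).
The harmony at that moment is B minor seventh chord (B, D, F♯, A); C4 is not a chord tone.
It is approached by step down from D4 and left by step up to D4.
Step away and step back to the same note — a neighbor tone (lower neighbor).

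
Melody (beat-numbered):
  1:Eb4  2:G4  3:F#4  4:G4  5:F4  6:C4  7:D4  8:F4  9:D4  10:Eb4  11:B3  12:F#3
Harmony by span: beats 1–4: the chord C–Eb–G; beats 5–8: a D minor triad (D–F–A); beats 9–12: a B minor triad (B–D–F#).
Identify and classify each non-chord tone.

The harmony at that moment is C minor triad (C, Eb, G); F#4 is not a chord tone.
It is approached by step down from G4 and left by step up to G4.
Step away and step back to the same note — a neighbor tone (lower neighbor).
The harmony at that moment is D minor triad (D, F, A); C4 is not a chord tone.
It is approached by leap down from F4 and left by step up to D4.
Leap in, step out — an appoggiatura.
The harmony at that moment is B minor triad (B, D, F#); Eb4 is not a chord tone.
It is approached by step up from D4 and left by leap down to B3.
Step in, leap out — an escape tone.

F#4 (beat 3) — neighbor tone; C4 (beat 6) — appoggiatura; Eb4 (beat 10) — escape tone.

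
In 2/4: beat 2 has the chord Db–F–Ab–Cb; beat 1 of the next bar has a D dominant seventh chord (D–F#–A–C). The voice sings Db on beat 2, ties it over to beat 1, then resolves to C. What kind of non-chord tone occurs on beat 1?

Suspension.

The harmony at that moment is D dominant seventh chord (D, F#, A, C); Db is not a chord tone.
It is held over (the same pitch as the preceding Db) and left by step down to C.
Held over from the previous chord and resolving down by step — a suspension.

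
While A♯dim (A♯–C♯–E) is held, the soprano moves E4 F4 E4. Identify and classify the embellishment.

The harmony at that moment is A♯ diminished triad (A♯, C♯, E); F4 is not a chord tone.
It is approached by step up from E4 and left by step down to E4.
Step away and step back to the same note — a neighbor tone (upper neighbor).

F4 is a neighbor tone.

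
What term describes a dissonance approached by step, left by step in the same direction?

Approach: by step. Departure: by step, continuing in the same direction.
Stepwise on both sides with no change of direction means the note fills in the space between two different chord tones — a passing tone. (Had it turned back to its starting note it would be a neighbor tone instead.)

Passing tone.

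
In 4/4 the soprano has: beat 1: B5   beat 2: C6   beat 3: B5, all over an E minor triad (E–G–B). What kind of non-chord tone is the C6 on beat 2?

The harmony at that moment is E minor triad (E, G, B); C6 is not a chord tone.
It is approached by step up from B5 and left by step down to B5.
Step away and step back to the same note — a neighbor tone (upper neighbor).

Upper neighbor tone.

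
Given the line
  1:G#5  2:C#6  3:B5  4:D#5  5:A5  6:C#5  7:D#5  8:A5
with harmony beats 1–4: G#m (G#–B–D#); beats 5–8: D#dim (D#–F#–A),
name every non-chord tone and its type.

The harmony at that moment is G# minor triad (G#, B, D#); C#6 is not a chord tone.
It is approached by leap up from G#5 and left by step down to B5.
Leap in, step out — an appoggiatura.
The harmony at that moment is D# diminished triad (D#, F#, A); C#5 is not a chord tone.
It is approached by leap down from A5 and left by step up to D#5.
Leap in, step out — an appoggiatura.

C#6 (beat 2) — appoggiatura; C#5 (beat 6) — appoggiatura.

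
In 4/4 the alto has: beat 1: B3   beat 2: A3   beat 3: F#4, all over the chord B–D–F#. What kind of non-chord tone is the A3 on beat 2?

The harmony at that moment is B minor triad (B, D, F#); A3 is not a chord tone.
It is approached by step down from B3 and left by leap up to F#4.
Step in, leap out, on a weak beat — an escape tone.

Escape tone.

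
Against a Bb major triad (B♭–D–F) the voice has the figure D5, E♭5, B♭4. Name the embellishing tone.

E♭5 is an escape tone.

The harmony at that moment is B♭ major triad (B♭, D, F); E♭5 is not a chord tone.
It is approached by step up from D5 and left by leap down to B♭4.
Step in, leap out — an escape tone.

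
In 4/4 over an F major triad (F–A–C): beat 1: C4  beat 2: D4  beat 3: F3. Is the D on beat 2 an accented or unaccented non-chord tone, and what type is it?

The harmony at that moment is F major triad (F, A, C); D4 is not a chord tone.
It is approached by step up from C4 and left by leap down to F3.
Step in, leap out — an escape tone.
It falls on a weak beat, so it is unaccented.

Unaccented escape tone.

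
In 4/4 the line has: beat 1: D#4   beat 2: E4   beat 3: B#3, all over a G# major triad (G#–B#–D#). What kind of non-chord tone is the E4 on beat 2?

Escape tone.

The harmony at that moment is G# major triad (G#, B#, D#); E4 is not a chord tone.
It is approached by step up from D#4 and left by leap down to B#3.
Step in, leap out, on a weak beat — an escape tone.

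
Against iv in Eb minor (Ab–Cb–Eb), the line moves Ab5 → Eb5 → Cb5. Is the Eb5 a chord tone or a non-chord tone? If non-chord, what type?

Chord tone (the fifth of Ab minor triad).

Ab minor triad contains Ab, Cb, Eb; Eb is the fifth, so it is a chord tone.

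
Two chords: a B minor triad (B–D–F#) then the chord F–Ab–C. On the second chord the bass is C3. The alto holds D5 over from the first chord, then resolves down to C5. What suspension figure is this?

At the second chord the bass is C3. The suspended D5 lies a ninth above the bass; after resolving down by step to C5, the interval above the bass becomes an octave.
Suspension figures are named by those two intervals: 9–8.

9–8 suspension.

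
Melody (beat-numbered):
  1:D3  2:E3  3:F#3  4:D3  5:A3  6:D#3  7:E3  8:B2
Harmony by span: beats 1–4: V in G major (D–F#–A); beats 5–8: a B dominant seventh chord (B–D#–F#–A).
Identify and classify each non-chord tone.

The harmony at that moment is D major triad (D, F#, A); E3 is not a chord tone.
It is approached by step up from D3 and left by step up to F#3.
Step in, step out in the same direction — a passing tone.
The harmony at that moment is B dominant seventh chord (B, D#, F#, A); E3 is not a chord tone.
It is approached by step up from D#3 and left by leap down to B2.
Step in, leap out — an escape tone.

E3 (beat 2) — passing tone; E3 (beat 7) — escape tone.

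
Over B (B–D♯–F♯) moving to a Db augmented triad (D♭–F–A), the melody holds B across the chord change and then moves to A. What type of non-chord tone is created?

The harmony at that moment is D♭ augmented triad (D♭, F, A); B is not a chord tone.
It is held over (the same pitch as the preceding B) and left by step down to A.
Held over from the previous chord and resolving down by step — a suspension.

B is a suspension.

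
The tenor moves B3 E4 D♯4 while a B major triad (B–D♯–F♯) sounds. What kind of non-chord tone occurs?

The harmony at that moment is B major triad (B, D♯, F♯); E4 is not a chord tone.
It is approached by leap up from B3 and left by step down to D♯4.
Leap in, step out — an appoggiatura.

E4 is an appoggiatura.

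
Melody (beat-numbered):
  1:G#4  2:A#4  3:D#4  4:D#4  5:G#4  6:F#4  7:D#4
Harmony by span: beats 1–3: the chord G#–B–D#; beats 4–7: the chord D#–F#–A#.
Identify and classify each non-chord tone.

The harmony at that moment is G# minor triad (G#, B, D#); A#4 is not a chord tone.
It is approached by step up from G#4 and left by leap down to D#4.
Step in, leap out — an escape tone.
The harmony at that moment is D# minor triad (D#, F#, A#); G#4 is not a chord tone.
It is approached by leap up from D#4 and left by step down to F#4.
Leap in, step out — an appoggiatura.

A#4 (beat 2) — escape tone; G#4 (beat 5) — appoggiatura.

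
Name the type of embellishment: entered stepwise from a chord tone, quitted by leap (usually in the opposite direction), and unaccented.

Approach: by step. Departure: by leap. Metric position: weak.
Step in, leap out, from a weak position — an escape tone (échappée). (It is the mirror image of the appoggiatura, which leaps in and steps out on a strong beat.)

Escape tone.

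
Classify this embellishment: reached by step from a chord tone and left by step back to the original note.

Neighbor tone.

Approach: by step. Departure: by step in the opposite direction, back to the starting pitch.
Stepwise on both sides but reversing to return to the same chord tone — a neighbor tone. (Had it continued onward in the same direction it would be a passing tone instead.)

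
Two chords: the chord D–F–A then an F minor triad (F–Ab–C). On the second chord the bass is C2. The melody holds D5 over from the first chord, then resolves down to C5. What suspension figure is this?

9–8 suspension.

At the second chord the bass is C2. The suspended D5 lies a ninth above the bass; after resolving down by step to C5, the interval above the bass becomes an octave.
Suspension figures are named by those two intervals: 9–8.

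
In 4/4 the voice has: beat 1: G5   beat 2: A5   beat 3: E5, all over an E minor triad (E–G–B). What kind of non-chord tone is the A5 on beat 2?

The harmony at that moment is E minor triad (E, G, B); A5 is not a chord tone.
It is approached by step up from G5 and left by leap down to E5.
Step in, leap out, on a weak beat — an escape tone.

Escape tone.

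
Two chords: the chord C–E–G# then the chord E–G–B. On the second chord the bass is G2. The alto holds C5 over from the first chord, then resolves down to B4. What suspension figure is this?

4–3 suspension.

At the second chord the bass is G2. The suspended C5 lies a fourth above the bass; after resolving down by step to B4, the interval above the bass becomes a third.
Suspension figures are named by those two intervals: 4–3.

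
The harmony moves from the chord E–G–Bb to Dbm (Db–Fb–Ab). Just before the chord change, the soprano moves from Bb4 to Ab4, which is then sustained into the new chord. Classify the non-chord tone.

The harmony at that moment is E diminished triad (E, G, Bb); Ab4 is not a chord tone.
It is approached by step down from Bb4 and then sustained as the same pitch into the next harmony.
Arriving early and becoming a chord tone when the harmony changes — an anticipation.

Ab4 is an anticipation.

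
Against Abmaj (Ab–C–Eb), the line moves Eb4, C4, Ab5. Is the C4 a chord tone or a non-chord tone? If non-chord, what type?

Chord tone (the third of Ab major triad).

Ab major triad contains Ab, C, Eb; C is the third, so it is a chord tone.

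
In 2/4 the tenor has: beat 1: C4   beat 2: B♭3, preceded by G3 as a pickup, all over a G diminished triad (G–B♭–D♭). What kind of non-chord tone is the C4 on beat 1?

Appoggiatura.

The harmony at that moment is G diminished triad (G, B♭, D♭); C4 is not a chord tone.
It is approached by leap up from G3 and left by step down to B♭3.
Leap in, step out, metrically accented — an appoggiatura.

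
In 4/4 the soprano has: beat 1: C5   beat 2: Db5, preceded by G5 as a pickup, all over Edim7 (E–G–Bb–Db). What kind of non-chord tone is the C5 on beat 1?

The harmony at that moment is E diminished seventh chord (E, G, Bb, Db); C5 is not a chord tone.
It is approached by leap down from G5 and left by step up to Db5.
Leap in, step out, metrically accented — an appoggiatura.

Appoggiatura.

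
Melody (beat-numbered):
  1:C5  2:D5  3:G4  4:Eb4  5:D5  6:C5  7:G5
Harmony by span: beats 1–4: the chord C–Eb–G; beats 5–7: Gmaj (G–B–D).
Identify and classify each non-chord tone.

The harmony at that moment is C minor triad (C, Eb, G); D5 is not a chord tone.
It is approached by step up from C5 and left by leap down to G4.
Step in, leap out — an escape tone.
The harmony at that moment is G major triad (G, B, D); C5 is not a chord tone.
It is approached by step down from D5 and left by leap up to G5.
Step in, leap out — an escape tone.

D5 (beat 2) — escape tone; C5 (beat 6) — escape tone.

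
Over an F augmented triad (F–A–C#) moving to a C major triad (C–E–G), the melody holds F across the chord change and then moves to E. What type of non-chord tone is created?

F is a suspension.

The harmony at that moment is C major triad (C, E, G); F is not a chord tone.
It is held over (the same pitch as the preceding F) and left by step down to E.
Held over from the previous chord and resolving down by step — a suspension.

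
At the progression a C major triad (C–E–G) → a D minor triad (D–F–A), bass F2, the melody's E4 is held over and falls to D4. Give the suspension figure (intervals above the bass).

7–6 suspension.

At the second chord the bass is F2. The suspended E4 lies a seventh above the bass; after resolving down by step to D4, the interval above the bass becomes a sixth.
Suspension figures are named by those two intervals: 7–6.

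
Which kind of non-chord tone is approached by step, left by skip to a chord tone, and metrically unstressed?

Approach: by step. Departure: by leap. Metric position: weak.
Step in, leap out, from a weak position — an escape tone (échappée). (It is the mirror image of the appoggiatura, which leaps in and steps out on a strong beat.)

Escape tone.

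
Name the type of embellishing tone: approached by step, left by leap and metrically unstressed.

Escape tone.

Approach: by step. Departure: by leap. Metric position: weak.
Step in, leap out, from a weak position — an escape tone (échappée). (It is the mirror image of the appoggiatura, which leaps in and steps out on a strong beat.)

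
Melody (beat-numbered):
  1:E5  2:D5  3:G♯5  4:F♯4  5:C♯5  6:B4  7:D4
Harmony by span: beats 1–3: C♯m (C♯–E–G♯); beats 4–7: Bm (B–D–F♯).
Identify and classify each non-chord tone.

D5 (beat 2) — escape tone; C♯5 (beat 5) — appoggiatura.

The harmony at that moment is C♯ minor triad (C♯, E, G♯); D5 is not a chord tone.
It is approached by step down from E5 and left by leap up to G♯5.
Step in, leap out — an escape tone.
The harmony at that moment is B minor triad (B, D, F♯); C♯5 is not a chord tone.
It is approached by leap up from F♯4 and left by step down to B4.
Leap in, step out — an appoggiatura.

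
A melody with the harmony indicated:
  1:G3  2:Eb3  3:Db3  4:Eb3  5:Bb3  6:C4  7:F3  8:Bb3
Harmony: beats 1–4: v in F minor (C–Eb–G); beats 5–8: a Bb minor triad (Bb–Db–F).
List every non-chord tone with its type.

Db3 (beat 3) — neighbor tone; C4 (beat 6) — escape tone.

The harmony at that moment is C minor triad (C, Eb, G); Db3 is not a chord tone.
It is approached by step down from Eb3 and left by step up to Eb3.
Step away and step back to the same note — a neighbor tone (lower neighbor).
The harmony at that moment is Bb minor triad (Bb, Db, F); C4 is not a chord tone.
It is approached by step up from Bb3 and left by leap down to F3.
Step in, leap out — an escape tone.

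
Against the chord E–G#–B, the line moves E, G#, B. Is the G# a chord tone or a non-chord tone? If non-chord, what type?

Chord tone (the third of E major triad).

E major triad contains E, G#, B; G# is the third, so it is a chord tone.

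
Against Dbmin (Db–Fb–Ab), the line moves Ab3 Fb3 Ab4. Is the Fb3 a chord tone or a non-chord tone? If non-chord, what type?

Chord tone (the third of Db minor triad).

Db minor triad contains Db, Fb, Ab; Fb is the third, so it is a chord tone.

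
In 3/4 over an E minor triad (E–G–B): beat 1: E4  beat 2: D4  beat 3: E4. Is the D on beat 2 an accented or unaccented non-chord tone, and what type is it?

The harmony at that moment is E minor triad (E, G, B); D4 is not a chord tone.
It is approached by step down from E4 and left by step up to E4.
Step away and step back to the same note — a neighbor tone (lower neighbor).
It falls on a weak beat, so it is unaccented.

Unaccented neighbor tone.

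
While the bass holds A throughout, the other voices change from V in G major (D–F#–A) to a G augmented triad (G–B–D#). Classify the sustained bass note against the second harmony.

Pedal tone (pedal point).

The harmony at that moment is G augmented triad (G, B, D#); A is not a chord tone.
It is held over (the same pitch as the preceding A) and then sustained as the same pitch into the next harmony.
Sustained through a change of harmony — a pedal tone.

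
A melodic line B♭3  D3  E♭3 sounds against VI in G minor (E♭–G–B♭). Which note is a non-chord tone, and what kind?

The harmony at that moment is E♭ major triad (E♭, G, B♭); D3 is not a chord tone.
It is approached by leap down from B♭3 and left by step up to E♭3.
Leap in, step out — an appoggiatura.

D3 is an appoggiatura.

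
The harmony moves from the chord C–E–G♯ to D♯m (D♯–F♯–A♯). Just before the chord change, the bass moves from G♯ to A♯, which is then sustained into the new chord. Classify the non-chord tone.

A♯ is an anticipation.

The harmony at that moment is C augmented triad (C, E, G♯); A♯ is not a chord tone.
It is approached by step up from G♯ and then sustained as the same pitch into the next harmony.
Arriving early and becoming a chord tone when the harmony changes — an anticipation.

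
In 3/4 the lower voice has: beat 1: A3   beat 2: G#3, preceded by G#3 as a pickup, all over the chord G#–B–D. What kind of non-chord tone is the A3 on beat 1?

Upper neighbor tone.

The harmony at that moment is G# diminished triad (G#, B, D); A3 is not a chord tone.
It is approached by step up from G#3 and left by step down to G#3.
Step away and step back to the same note — a neighbor tone (upper neighbor).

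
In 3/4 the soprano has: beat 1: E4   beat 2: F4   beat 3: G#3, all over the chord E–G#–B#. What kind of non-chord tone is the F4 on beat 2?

The harmony at that moment is E augmented triad (E, G#, B#); F4 is not a chord tone.
It is approached by step up from E4 and left by leap down to G#3.
Step in, leap out, on a weak beat — an escape tone.

Escape tone.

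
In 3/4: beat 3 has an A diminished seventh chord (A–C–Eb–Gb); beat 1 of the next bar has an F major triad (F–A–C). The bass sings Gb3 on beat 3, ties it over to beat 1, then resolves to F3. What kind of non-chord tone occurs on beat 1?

Suspension.

The harmony at that moment is F major triad (F, A, C); Gb3 is not a chord tone.
It is held over (the same pitch as the preceding Gb3) and left by step down to F3.
Held over from the previous chord and resolving down by step — a suspension.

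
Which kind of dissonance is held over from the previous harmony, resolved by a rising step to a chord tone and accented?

Approach: by preparation — the pitch is first a chord tone, then held (tied or repeated) while the harmony changes under it. Departure: up by step. Metric position: strong.
A prepared dissonance that resolves upward by step — a retardation. (The same figure resolving downward would be a suspension.)

Retardation.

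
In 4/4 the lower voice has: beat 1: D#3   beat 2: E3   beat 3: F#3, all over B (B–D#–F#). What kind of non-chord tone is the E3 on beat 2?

Passing tone.

The harmony at that moment is B major triad (B, D#, F#); E3 is not a chord tone.
It is approached by step up from D#3 and left by step up to F#3.
Step in, step out in the same direction — a passing tone.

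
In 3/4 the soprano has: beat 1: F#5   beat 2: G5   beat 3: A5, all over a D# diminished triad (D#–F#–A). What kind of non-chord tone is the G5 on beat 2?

The harmony at that moment is D# diminished triad (D#, F#, A); G5 is not a chord tone.
It is approached by step up from F#5 and left by step up to A5.
Step in, step out in the same direction — a passing tone.

Passing tone.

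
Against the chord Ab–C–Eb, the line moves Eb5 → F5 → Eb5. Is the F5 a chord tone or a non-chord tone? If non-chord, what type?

The harmony at that moment is Ab major triad (Ab, C, Eb); F5 is not a chord tone.
It is approached by step up from Eb5 and left by step down to Eb5.
Step away and step back to the same note — a neighbor tone (upper neighbor).

Non-chord tone — a neighbor tone.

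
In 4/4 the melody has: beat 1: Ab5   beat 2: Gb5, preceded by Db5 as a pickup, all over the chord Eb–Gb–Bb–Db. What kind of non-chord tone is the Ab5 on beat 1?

Appoggiatura.

The harmony at that moment is Eb minor seventh chord (Eb, Gb, Bb, Db); Ab5 is not a chord tone.
It is approached by leap up from Db5 and left by step down to Gb5.
Leap in, step out, metrically accented — an appoggiatura.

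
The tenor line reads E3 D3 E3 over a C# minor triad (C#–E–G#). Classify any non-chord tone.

The harmony at that moment is C# minor triad (C#, E, G#); D3 is not a chord tone.
It is approached by step down from E3 and left by step up to E3.
Step away and step back to the same note — a neighbor tone (lower neighbor).

D3 is a neighbor tone.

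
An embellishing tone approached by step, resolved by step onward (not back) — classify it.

Passing tone.

Approach: by step. Departure: by step, continuing in the same direction.
Stepwise on both sides with no change of direction means the note fills in the space between two different chord tones — a passing tone. (Had it turned back to its starting note it would be a neighbor tone instead.)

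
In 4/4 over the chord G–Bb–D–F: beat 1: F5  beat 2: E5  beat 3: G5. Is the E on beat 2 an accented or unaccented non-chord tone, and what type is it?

The harmony at that moment is G minor seventh chord (G, Bb, D, F); E5 is not a chord tone.
It is approached by step down from F5 and left by leap up to G5.
Step in, leap out — an escape tone.
It falls on a weak beat, so it is unaccented.

Unaccented escape tone.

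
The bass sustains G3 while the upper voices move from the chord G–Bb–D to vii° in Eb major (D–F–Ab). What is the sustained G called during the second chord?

Pedal tone (pedal point).

The harmony at that moment is D diminished triad (D, F, Ab); G3 is not a chord tone.
It is held over (the same pitch as the preceding G3) and then sustained as the same pitch into the next harmony.
Sustained through a change of harmony — a pedal tone.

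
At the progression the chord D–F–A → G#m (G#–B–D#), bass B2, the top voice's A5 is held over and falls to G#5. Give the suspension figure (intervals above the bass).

7–6 suspension.

At the second chord the bass is B2. The suspended A5 lies a seventh above the bass; after resolving down by step to G#5, the interval above the bass becomes a sixth.
Suspension figures are named by those two intervals: 7–6.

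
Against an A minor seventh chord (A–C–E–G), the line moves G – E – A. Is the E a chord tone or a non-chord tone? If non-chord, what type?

Chord tone (the fifth of A minor seventh chord).

A minor seventh chord contains A, C, E, G; E is the fifth, so it is a chord tone.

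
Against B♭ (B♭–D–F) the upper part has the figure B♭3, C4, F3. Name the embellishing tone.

C4 is an escape tone.

The harmony at that moment is B♭ major triad (B♭, D, F); C4 is not a chord tone.
It is approached by step up from B♭3 and left by leap down to F3.
Step in, leap out — an escape tone.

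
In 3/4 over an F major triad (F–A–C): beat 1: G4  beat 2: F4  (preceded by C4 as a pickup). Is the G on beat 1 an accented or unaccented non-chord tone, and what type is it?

Accented appoggiatura.

The harmony at that moment is F major triad (F, A, C); G4 is not a chord tone.
It is approached by leap up from C4 and left by step down to F4.
Leap in, step out — an appoggiatura.
It falls on the downbeat, so it is accented.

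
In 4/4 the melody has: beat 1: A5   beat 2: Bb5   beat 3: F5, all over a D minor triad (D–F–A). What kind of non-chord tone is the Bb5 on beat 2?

The harmony at that moment is D minor triad (D, F, A); Bb5 is not a chord tone.
It is approached by step up from A5 and left by leap down to F5.
Step in, leap out, on a weak beat — an escape tone.

Escape tone.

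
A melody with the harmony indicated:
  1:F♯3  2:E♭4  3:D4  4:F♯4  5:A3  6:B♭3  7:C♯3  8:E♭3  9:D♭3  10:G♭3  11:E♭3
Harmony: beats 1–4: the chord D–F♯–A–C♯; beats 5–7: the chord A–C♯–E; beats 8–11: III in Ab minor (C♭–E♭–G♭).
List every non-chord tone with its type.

E♭4 (beat 2) — appoggiatura; B♭3 (beat 6) — escape tone; D♭3 (beat 9) — escape tone.

The harmony at that moment is D major seventh chord (D, F♯, A, C♯); E♭4 is not a chord tone.
It is approached by leap up from F♯3 and left by step down to D4.
Leap in, step out — an appoggiatura.
The harmony at that moment is A major triad (A, C♯, E); B♭3 is not a chord tone.
It is approached by step up from A3 and left by leap down to C♯3.
Step in, leap out — an escape tone.
The harmony at that moment is C♭ major triad (C♭, E♭, G♭); D♭3 is not a chord tone.
It is approached by step down from E♭3 and left by leap up to G♭3.
Step in, leap out — an escape tone.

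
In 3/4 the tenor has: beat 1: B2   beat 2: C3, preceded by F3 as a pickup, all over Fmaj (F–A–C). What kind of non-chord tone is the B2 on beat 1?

The harmony at that moment is F major triad (F, A, C); B2 is not a chord tone.
It is approached by leap down from F3 and left by step up to C3.
Leap in, step out, metrically accented — an appoggiatura.

Appoggiatura.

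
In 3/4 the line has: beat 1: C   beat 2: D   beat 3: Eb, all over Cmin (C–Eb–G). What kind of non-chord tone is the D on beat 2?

The harmony at that moment is C minor triad (C, Eb, G); D is not a chord tone.
It is approached by step up from C and left by step up to Eb.
Step in, step out in the same direction — a passing tone.

Passing tone.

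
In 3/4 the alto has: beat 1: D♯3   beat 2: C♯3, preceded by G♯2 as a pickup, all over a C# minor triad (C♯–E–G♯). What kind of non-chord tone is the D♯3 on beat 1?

Appoggiatura.

The harmony at that moment is C♯ minor triad (C♯, E, G♯); D♯3 is not a chord tone.
It is approached by leap up from G♯2 and left by step down to C♯3.
Leap in, step out, metrically accented — an appoggiatura.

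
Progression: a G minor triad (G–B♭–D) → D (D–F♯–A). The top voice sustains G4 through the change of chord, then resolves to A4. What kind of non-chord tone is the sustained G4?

G4 is a retardation.

The harmony at that moment is D major triad (D, F♯, A); G4 is not a chord tone.
It is held over (the same pitch as the preceding G4) and left by step up to A4.
Held over from the previous chord and resolving up by step — a retardation.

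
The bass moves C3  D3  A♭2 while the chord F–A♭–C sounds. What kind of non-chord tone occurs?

The harmony at that moment is F minor triad (F, A♭, C); D3 is not a chord tone.
It is approached by step up from C3 and left by leap down to A♭2.
Step in, leap out — an escape tone.

D3 is an escape tone.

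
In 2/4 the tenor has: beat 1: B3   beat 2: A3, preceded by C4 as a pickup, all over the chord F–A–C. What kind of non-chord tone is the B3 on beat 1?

The harmony at that moment is F major triad (F, A, C); B3 is not a chord tone.
It is approached by step down from C4 and left by step down to A3.
Step in, step out in the same direction — a passing tone.

Passing tone.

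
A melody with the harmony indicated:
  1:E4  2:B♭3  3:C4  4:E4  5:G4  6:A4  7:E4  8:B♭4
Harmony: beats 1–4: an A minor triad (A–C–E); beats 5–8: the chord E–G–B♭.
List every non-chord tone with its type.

B♭3 (beat 2) — appoggiatura; A4 (beat 6) — escape tone.

The harmony at that moment is A minor triad (A, C, E); B♭3 is not a chord tone.
It is approached by leap down from E4 and left by step up to C4.
Leap in, step out — an appoggiatura.
The harmony at that moment is E diminished triad (E, G, B♭); A4 is not a chord tone.
It is approached by step up from G4 and left by leap down to E4.
Step in, leap out — an escape tone.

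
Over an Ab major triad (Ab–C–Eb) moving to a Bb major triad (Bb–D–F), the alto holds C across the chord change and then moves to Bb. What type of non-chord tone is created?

The harmony at that moment is Bb major triad (Bb, D, F); C is not a chord tone.
It is held over (the same pitch as the preceding C) and left by step down to Bb.
Held over from the previous chord and resolving down by step — a suspension.

C is a suspension.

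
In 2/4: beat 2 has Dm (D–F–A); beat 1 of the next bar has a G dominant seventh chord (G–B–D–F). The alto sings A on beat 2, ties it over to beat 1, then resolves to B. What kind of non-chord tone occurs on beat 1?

The harmony at that moment is G dominant seventh chord (G, B, D, F); A is not a chord tone.
It is held over (the same pitch as the preceding A) and left by step up to B.
Held over from the previous chord and resolving up by step — a retardation.

Retardation.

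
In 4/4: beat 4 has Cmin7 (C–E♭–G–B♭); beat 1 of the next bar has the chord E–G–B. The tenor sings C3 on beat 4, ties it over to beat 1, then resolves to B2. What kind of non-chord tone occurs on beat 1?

The harmony at that moment is E minor triad (E, G, B); C3 is not a chord tone.
It is held over (the same pitch as the preceding C3) and left by step down to B2.
Held over from the previous chord and resolving down by step — a suspension.

Suspension.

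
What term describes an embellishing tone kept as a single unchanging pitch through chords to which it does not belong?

Pedal tone.

Approach: none. Departure: none — a single pitch is sustained while the chords change around it, passing through harmonies that do not contain it.
No melodic motion at all; the dissonance is created entirely by the moving harmonies against the stationary note — a pedal tone (pedal point).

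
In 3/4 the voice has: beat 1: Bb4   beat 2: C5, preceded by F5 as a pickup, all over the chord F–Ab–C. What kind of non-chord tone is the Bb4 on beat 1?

The harmony at that moment is F minor triad (F, Ab, C); Bb4 is not a chord tone.
It is approached by leap down from F5 and left by step up to C5.
Leap in, step out, metrically accented — an appoggiatura.

Appoggiatura.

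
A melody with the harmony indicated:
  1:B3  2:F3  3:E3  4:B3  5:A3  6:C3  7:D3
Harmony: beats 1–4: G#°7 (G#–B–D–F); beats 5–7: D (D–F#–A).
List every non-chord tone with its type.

E3 (beat 3) — escape tone; C3 (beat 6) — appoggiatura.

The harmony at that moment is G# diminished seventh chord (G#, B, D, F); E3 is not a chord tone.
It is approached by step down from F3 and left by leap up to B3.
Step in, leap out — an escape tone.
The harmony at that moment is D major triad (D, F#, A); C3 is not a chord tone.
It is approached by leap down from A3 and left by step up to D3.
Leap in, step out — an appoggiatura.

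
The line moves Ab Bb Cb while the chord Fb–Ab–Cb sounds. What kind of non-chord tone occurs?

Bb is a passing tone.

The harmony at that moment is Fb major triad (Fb, Ab, Cb); Bb is not a chord tone.
It is approached by step up from Ab and left by step up to Cb.
Step in, step out in the same direction — a passing tone.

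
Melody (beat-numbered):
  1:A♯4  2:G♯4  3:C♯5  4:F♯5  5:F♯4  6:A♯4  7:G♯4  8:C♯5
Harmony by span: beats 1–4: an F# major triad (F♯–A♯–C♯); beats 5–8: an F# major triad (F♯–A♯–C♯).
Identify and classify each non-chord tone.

G♯4 (beat 2) — escape tone; G♯4 (beat 7) — escape tone.

The harmony at that moment is F♯ major triad (F♯, A♯, C♯); G♯4 is not a chord tone.
It is approached by step down from A♯4 and left by leap up to C♯5.
Step in, leap out — an escape tone.
The harmony at that moment is F♯ major triad (F♯, A♯, C♯); G♯4 is not a chord tone.
It is approached by step down from A♯4 and left by leap up to C♯5.
Step in, leap out — an escape tone.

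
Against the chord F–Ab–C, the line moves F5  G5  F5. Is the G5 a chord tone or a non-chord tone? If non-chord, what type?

Non-chord tone — a neighbor tone.

The harmony at that moment is F minor triad (F, Ab, C); G5 is not a chord tone.
It is approached by step up from F5 and left by step down to F5.
Step away and step back to the same note — a neighbor tone (upper neighbor).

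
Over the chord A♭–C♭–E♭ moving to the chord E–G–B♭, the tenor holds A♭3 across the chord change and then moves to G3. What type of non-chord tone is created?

The harmony at that moment is E diminished triad (E, G, B♭); A♭3 is not a chord tone.
It is held over (the same pitch as the preceding A♭3) and left by step down to G3.
Held over from the previous chord and resolving down by step — a suspension.

A♭3 is a suspension.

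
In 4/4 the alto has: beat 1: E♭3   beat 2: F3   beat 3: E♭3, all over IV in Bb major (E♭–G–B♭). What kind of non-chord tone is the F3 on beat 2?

Upper neighbor tone.

The harmony at that moment is E♭ major triad (E♭, G, B♭); F3 is not a chord tone.
It is approached by step up from E♭3 and left by step down to E♭3.
Step away and step back to the same note — a neighbor tone (upper neighbor).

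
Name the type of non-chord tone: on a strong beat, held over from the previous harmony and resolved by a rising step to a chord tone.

Retardation.

Approach: by preparation — the pitch is first a chord tone, then held (tied or repeated) while the harmony changes under it. Departure: up by step. Metric position: strong.
A prepared dissonance that resolves upward by step — a retardation. (The same figure resolving downward would be a suspension.)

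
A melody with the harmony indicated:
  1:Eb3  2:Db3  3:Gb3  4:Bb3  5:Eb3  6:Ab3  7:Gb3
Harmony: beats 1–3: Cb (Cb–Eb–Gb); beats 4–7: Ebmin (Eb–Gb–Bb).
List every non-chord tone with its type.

The harmony at that moment is Cb major triad (Cb, Eb, Gb); Db3 is not a chord tone.
It is approached by step down from Eb3 and left by leap up to Gb3.
Step in, leap out — an escape tone.
The harmony at that moment is Eb minor triad (Eb, Gb, Bb); Ab3 is not a chord tone.
It is approached by leap up from Eb3 and left by step down to Gb3.
Leap in, step out — an appoggiatura.

Db3 (beat 2) — escape tone; Ab3 (beat 6) — appoggiatura.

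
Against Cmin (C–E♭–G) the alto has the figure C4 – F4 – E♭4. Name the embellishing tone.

The harmony at that moment is C minor triad (C, E♭, G); F4 is not a chord tone.
It is approached by leap up from C4 and left by step down to E♭4.
Leap in, step out — an appoggiatura.

F4 is an appoggiatura.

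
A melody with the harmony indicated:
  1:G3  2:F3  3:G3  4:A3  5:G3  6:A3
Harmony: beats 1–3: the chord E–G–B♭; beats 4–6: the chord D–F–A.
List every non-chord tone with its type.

The harmony at that moment is E diminished triad (E, G, B♭); F3 is not a chord tone.
It is approached by step down from G3 and left by step up to G3.
Step away and step back to the same note — a neighbor tone (lower neighbor).
The harmony at that moment is D minor triad (D, F, A); G3 is not a chord tone.
It is approached by step down from A3 and left by step up to A3.
Step away and step back to the same note — a neighbor tone (lower neighbor).

F3 (beat 2) — neighbor tone; G3 (beat 5) — neighbor tone.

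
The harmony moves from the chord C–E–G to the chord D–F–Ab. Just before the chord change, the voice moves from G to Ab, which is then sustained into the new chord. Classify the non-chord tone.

Ab is an anticipation.

The harmony at that moment is C major triad (C, E, G); Ab is not a chord tone.
It is approached by step up from G and then sustained as the same pitch into the next harmony.
Arriving early and becoming a chord tone when the harmony changes — an anticipation.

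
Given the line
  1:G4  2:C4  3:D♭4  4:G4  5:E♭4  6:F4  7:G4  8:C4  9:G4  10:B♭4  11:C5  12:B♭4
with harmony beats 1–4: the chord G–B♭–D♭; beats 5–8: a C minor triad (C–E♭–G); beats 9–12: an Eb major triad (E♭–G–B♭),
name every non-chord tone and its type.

The harmony at that moment is G diminished triad (G, B♭, D♭); C4 is not a chord tone.
It is approached by leap down from G4 and left by step up to D♭4.
Leap in, step out — an appoggiatura.
The harmony at that moment is C minor triad (C, E♭, G); F4 is not a chord tone.
It is approached by step up from E♭4 and left by step up to G4.
Step in, step out in the same direction — a passing tone.
The harmony at that moment is E♭ major triad (E♭, G, B♭); C5 is not a chord tone.
It is approached by step up from B♭4 and left by step down to B♭4.
Step away and step back to the same note — a neighbor tone (upper neighbor).

C4 (beat 2) — appoggiatura; F4 (beat 6) — passing tone; C5 (beat 11) — neighbor tone.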